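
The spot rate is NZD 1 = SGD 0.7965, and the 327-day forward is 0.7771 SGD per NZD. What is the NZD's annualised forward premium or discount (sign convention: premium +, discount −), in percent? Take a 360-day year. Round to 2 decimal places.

T = 327/360 years.
Period premium: (0.7771 − 0.7965)/0.7965 = -0.0243566.
Per annum: -0.0243566 / (327/360) = -0.026815 = -2.68%.

-2.68%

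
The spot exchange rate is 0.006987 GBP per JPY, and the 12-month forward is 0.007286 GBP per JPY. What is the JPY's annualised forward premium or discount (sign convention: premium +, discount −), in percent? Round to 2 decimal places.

T = 1 year.
Period premium: (0.007286 − 0.006987)/0.006987 = 0.0427938.
Per annum: 0.0427938 / 1 = 0.042794 = 4.28%.

+4.28%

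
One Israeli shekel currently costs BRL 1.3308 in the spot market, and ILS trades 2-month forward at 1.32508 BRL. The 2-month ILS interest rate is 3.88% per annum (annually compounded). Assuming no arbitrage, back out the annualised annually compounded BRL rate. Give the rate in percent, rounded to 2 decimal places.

1.23%

T = 2/12 years.
F/S = 1.32508/1.3308 = 0.9957018 = (growth of BRL) / (growth of ILS).
The ILS side grows by (1 + 0.0388)^(2/12) = 1.0063645.
Hence g_BRL = 1.0020389.
Annualise: 1.0020389^(12/2) − 1 = 0.012296 = 1.23%.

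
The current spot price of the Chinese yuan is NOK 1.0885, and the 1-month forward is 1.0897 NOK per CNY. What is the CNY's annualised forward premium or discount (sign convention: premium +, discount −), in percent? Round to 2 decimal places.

+1.32%

T = 1/12 years.
CNY trades forward at +0.11024% vs spot over the period.
Per annum: 0.0011024 / (1/12) = 0.013229 = 1.32%.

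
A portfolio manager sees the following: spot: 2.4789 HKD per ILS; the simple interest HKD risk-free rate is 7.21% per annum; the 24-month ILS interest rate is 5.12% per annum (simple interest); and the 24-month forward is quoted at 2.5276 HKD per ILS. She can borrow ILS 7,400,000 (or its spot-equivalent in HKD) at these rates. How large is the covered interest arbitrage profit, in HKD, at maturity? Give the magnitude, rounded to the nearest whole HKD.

HKD 369,490

T = 2 years.
Route A — deposit ILS, sell forward: 7,400,000 × 1.102400 × 2.5276 = HKD 20,619,554.18.
Route B — convert at spot, deposit HKD: 7,400,000 × 2.4789 × 1.144200 = HKD 20,989,044.61.
The quoted forward undervalues ILS, so borrow ILS, convert to HKD at spot, deposit the HKD at 7.21%, and buy ILS forward at 2.5276 to cover the loan.
Arbitrage profit = |20,619,554.18 − 20,989,044.61| = HKD 369,490.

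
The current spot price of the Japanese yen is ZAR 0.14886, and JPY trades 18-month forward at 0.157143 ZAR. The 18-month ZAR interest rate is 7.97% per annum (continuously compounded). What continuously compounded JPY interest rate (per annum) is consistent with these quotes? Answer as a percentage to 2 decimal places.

T = 18/12 years.
CIP gives F = S · g_ZAR/g_JPY, so g_ZAR/g_JPY = 0.157143/0.14886 = 1.0556429.
ZAR growth factor: e^(0.0797×18/12) = 1.1269896.
That pins the JPY growth at 1.067586.
Take logs: ln 1.067586 / (18/12) = 0.043600, so 4.36%.

4.36%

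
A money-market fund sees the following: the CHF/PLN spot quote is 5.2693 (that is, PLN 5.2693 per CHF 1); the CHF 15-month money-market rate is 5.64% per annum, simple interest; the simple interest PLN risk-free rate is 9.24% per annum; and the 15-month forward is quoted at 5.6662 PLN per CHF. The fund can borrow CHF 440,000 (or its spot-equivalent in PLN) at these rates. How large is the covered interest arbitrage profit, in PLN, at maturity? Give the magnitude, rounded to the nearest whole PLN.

PLN 82,616

T = 15/12 years.
Keep in CHF, deliver into the forward: 440,000·1.070500·5.6662 = PLN 2,668,893.52.
Swap to PLN now, deposit: 440,000·5.2693·1.115500 = PLN 2,586,277.83.
The quoted forward overvalues CHF, so borrow PLN, buy CHF at spot, deposit the CHF at 5.64%, and sell the proceeds forward at 5.6662.
The gap between the two covered legs is PLN 82,616.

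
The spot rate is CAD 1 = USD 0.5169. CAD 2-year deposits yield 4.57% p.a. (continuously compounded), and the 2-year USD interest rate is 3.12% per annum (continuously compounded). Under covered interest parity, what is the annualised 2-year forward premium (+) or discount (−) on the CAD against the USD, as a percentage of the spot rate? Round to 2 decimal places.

-1.43%

T = 2 years.
No-arbitrage forward: 0.5169 × 1.064388 / 1.0957072 = 0.5021252 USD/CAD.
(F − S)/S ÷ T = (0.5021252 − 0.5169)/0.5169/2 = -0.014292 → -1.43%.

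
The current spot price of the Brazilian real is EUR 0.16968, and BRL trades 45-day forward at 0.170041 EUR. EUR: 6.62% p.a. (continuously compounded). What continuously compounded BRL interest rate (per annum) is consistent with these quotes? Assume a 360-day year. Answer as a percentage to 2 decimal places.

4.92%

T = 45/360 years.
F/S = 0.170041/0.16968 = 1.0021275 = (growth of EUR) / (growth of BRL).
The EUR side grows by e^(0.0662×45/360) = 1.0083093.
So the BRL growth factor = 1.0061687.
r = ln(1.0061687)/(45/360) = 0.049198 → 4.92%.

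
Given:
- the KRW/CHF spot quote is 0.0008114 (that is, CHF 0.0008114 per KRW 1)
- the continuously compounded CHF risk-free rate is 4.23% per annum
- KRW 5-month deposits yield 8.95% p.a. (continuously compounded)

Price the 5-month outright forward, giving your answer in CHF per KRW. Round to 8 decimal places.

T = 5/12 years.
CHF growth factor: e^(0.0423×5/12) = 1.0177812.
KRW growth factor: e^(0.0895×5/12) = 1.0379957.
Forward (CHF per KRW) = 0.0008114 × 1.0177812 / 1.0379957 = 0.0007955983.

0.00079560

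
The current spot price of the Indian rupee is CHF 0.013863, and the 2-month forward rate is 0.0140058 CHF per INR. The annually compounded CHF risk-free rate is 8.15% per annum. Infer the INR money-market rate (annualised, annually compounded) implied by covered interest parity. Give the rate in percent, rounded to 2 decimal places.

T = 2/12 years.
F/S = 0.0140058/0.013863 = 1.0103008 = (growth of CHF) / (growth of INR).
The CHF side grows by (1 + 0.0815)^(2/12) = 1.0131438.
Hence g_INR = 1.002814.
Annualise: 1.002814^(12/2) − 1 = 0.017003 = 1.70%.

1.70%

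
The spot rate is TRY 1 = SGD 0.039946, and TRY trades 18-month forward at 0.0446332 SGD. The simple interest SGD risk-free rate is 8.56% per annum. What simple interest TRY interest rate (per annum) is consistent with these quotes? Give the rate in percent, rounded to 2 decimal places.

T = 18/12 years.
By CIP, F/S equals the SGD-to-TRY growth ratio: 0.0446332/0.039946 = 1.1173384.
The SGD side grows by 1 + 0.0856×18/12 = 1.128400.
So the TRY growth factor = 1.009900.
(1.009900 − 1)/T = 0.006600, i.e. 0.66%.

0.66%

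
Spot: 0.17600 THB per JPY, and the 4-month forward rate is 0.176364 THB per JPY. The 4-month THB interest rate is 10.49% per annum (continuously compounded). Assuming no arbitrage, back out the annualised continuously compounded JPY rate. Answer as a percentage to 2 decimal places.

9.87%

T = 4/12 years.
F/S = 0.176364/0.176 = 1.0020682 = (growth of THB) / (growth of JPY).
The THB side grows by e^(0.1049×4/12) = 1.0355852.
Hence g_JPY = 1.0334478.
r = ln(1.0334478)/(4/12) = 0.098702 → 9.87%.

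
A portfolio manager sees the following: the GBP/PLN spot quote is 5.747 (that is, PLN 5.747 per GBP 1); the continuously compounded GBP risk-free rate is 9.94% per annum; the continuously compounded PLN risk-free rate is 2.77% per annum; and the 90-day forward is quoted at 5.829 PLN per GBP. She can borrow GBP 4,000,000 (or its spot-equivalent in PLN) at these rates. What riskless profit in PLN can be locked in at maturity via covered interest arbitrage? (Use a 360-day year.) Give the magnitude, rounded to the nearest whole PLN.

PLN 754,917

T = 90/360 years.
Route A — deposit GBP, sell forward: 4,000,000 × 1.0251613348 × 5.829 = PLN 23,902,661.68.
Route B — convert at spot, deposit PLN: 4,000,000 × 5.747 × 1.0069490333 = PLN 23,147,744.38.
The quoted forward overvalues GBP, so borrow PLN, buy GBP at spot, deposit the GBP at 9.94%, and sell the proceeds forward at 5.829.
The gap between the two covered legs is PLN 754,917.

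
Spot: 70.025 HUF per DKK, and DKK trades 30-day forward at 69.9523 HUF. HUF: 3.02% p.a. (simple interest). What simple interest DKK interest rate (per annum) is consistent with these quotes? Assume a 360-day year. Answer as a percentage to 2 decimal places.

T = 30/360 years.
F/S = 69.9523/70.025 = 0.9989618 = (growth of HUF) / (growth of DKK).
HUF growth factor: 1 + 0.0302×30/360 = 1.0025167.
Hence g_DKK = 1.0035586.
(1.0035586 − 1)/T = 0.042703, i.e. 4.27%.

4.27%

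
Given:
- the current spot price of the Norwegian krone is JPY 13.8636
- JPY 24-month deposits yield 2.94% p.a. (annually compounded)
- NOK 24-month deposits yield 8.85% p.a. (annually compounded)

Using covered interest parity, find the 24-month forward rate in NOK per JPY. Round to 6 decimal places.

0.080652

T = 2 years.
JPY accumulates by (1 + 0.0294)^2 = 1.0596644.
NOK accumulates by (1 + 0.0885)^2 = 1.1848323.
So F = 13.8636 × 1.0596644 / 1.1848323 = 12.39902 (JPY/NOK).
Quoted the other way: 1/12.39902 = 0.080652 NOK per JPY.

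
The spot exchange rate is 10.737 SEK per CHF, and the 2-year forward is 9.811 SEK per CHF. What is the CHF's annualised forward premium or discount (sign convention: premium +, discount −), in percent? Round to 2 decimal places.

T = 2 years.
(F − S)/S = (9.811 − 10.737)/10.737 = -0.0862438.
×(1/T) gives -4.31% p.a.

-4.31%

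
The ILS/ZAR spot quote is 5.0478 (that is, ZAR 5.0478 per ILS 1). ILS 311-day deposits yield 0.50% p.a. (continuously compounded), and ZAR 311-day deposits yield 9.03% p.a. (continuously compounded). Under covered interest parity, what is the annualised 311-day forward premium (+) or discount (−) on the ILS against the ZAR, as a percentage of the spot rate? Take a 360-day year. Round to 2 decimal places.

T = 311/360 years.
F = S · g_ZAR/g_ILS = 5.0478 × 1.0811326/1.0043288 = 5.4338192.
(F − S)/S ÷ T = (5.4338192 − 5.0478)/5.0478/(311/360) = 0.088522 → 8.85%.

+8.85%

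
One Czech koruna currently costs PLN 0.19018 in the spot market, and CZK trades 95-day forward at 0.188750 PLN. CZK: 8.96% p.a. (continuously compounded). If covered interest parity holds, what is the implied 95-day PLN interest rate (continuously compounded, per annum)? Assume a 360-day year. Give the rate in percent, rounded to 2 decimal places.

6.10%

T = 95/360 years.
CIP gives F = S · g_PLN/g_CZK, so g_PLN/g_CZK = 0.18875/0.19018 = 0.9924808.
CZK growth factor: e^(0.0896×95/360) = 1.0239262.
That pins the PLN growth at 1.0162271.
Take logs: ln 1.0162271 / (95/360) = 0.060999, so 6.10%.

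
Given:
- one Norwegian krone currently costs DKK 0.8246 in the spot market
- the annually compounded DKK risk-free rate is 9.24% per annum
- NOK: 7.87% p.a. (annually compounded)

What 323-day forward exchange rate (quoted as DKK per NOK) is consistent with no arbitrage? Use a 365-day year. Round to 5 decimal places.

0.83386

T = 323/365 years.
Growth of 1 DKK over T: (1 + 0.0924)^(323/365) = 1.0813472.
NOK accumulates by (1 + 0.0787)^(323/365) = 1.0693376.
CIP: F = S · (grow DKK)/(grow NOK) = 0.8246 × 1.0813472/1.0693376 = 0.8338610 DKK per NOK.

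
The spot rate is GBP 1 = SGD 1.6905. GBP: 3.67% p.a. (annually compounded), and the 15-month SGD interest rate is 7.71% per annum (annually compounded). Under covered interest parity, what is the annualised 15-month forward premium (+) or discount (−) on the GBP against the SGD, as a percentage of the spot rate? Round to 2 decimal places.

+3.92%

T = 15/12 years.
CIP forward (SGD per GBP) = 1.6905 × 1.0972865/1.0460836 = 1.7732453.
(F − S)/S ÷ T = (1.7732453 − 1.6905)/1.6905/(15/12) = 0.039158 → 3.92%.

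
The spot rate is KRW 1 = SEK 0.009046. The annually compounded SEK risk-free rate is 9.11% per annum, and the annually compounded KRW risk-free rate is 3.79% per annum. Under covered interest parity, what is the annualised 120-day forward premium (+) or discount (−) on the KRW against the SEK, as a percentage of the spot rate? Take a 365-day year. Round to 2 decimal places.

T = 120/365 years.
CIP forward (SEK per KRW) = 0.009046 × 1.0290788/1.012305 = 0.009195891.
Annualised premium = (F − S)/S × (1/T) = (0.009195891 − 0.009046)/0.009046 ÷ (120/365) = 5.04%.

+5.04%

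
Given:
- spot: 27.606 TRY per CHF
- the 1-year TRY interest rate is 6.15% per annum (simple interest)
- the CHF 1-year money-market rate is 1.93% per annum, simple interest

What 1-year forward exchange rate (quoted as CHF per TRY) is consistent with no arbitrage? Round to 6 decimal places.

0.034784

T = 1 year.
TRY growth factor: 1 + 0.0615×1 = 1.061500.
CHF growth factor: 1 + 0.0193×1 = 1.019300.
CIP: F = S · (grow TRY)/(grow CHF) = 27.606 × 1.061500/1.019300 = 28.74891 TRY per CHF.
Quoted the other way: 1/28.74891 = 0.034784 CHF per TRY.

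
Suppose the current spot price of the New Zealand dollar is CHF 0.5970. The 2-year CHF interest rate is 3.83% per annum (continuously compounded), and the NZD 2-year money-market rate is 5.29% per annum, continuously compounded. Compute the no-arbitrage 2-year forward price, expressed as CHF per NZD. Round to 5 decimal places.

T = 2 years.
CHF accumulates by e^(0.0383×2) = 1.0796101.
NZD accumulates by e^(0.0529×2) = 1.1115995.
CIP: F = S · (grow CHF)/(grow NZD) = 0.597 × 1.0796101/1.1115995 = 0.5798196 CHF per NZD.

0.57982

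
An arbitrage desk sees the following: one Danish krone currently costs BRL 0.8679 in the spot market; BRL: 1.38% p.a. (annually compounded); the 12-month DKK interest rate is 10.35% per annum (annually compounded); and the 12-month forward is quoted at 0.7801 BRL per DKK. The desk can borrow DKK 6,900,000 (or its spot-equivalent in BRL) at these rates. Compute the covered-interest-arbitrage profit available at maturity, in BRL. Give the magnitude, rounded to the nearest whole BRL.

BRL 131,353

T = 1 year.
Keep in DKK, deliver into the forward: 6,900,000·1.103500·0.7801 = BRL 5,939,798.42.
Swap to BRL now, deposit: 6,900,000·0.8679·1.013800 = BRL 6,071,151.44.
The quoted forward undervalues DKK, so borrow DKK, convert to BRL at spot, deposit the BRL at 1.38%, and buy DKK forward at 0.7801 to cover the loan.
The gap between the two covered legs is BRL 131,353.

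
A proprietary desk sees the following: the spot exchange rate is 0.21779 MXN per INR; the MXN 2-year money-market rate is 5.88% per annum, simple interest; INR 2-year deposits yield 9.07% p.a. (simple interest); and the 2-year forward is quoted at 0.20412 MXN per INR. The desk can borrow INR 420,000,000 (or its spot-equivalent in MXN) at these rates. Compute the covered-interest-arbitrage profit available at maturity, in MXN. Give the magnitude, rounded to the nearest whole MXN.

MXN 946,989

T = 2 years.
Route A — deposit INR, sell forward: 420,000,000 × 1.181400 × 0.20412 = MXN 101,281,894.56.
Route B — convert at spot, deposit MXN: 420,000,000 × 0.21779 × 1.117600 = MXN 102,228,883.68.
The quoted forward undervalues INR, so borrow INR, convert to MXN at spot, deposit the MXN at 5.88%, and buy INR forward at 0.20412 to cover the loan.
Profit = 102,228,883.68 − 101,281,894.56 = MXN 946,989.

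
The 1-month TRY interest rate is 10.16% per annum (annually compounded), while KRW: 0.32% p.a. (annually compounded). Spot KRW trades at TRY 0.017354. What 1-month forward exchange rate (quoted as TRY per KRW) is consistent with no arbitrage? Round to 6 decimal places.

0.017490

T = 1/12 years.
Growth of 1 TRY over T: (1 + 0.1016)^(1/12) = 1.0080962.
KRW growth factor: (1 + 0.0032)^(1/12) = 1.0002663.
CIP: F = S · (grow TRY)/(grow KRW) = 0.017354 × 1.0080962/1.0002663 = 0.01748984 TRY per KRW.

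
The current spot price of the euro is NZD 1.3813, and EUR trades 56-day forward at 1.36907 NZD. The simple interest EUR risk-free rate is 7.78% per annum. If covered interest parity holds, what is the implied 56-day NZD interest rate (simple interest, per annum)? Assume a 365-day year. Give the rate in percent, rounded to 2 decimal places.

1.94%

T = 56/365 years.
CIP gives F = S · g_NZD/g_EUR, so g_NZD/g_EUR = 1.36907/1.3813 = 0.9911460.
The EUR side grows by 1 + 0.0778×56/365 = 1.0119364.
That pins the NZD growth at 1.0029767.
(1.0029767 − 1)/T = 0.019402, i.e. 1.94%.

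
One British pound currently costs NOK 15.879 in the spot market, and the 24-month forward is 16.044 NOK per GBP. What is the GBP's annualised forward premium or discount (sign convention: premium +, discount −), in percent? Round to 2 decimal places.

T = 2 years.
(F − S)/S = (16.044 − 15.879)/15.879 = 0.0103911.
Per annum: 0.0103911 / 2 = 0.005196 = 0.52%.

+0.52%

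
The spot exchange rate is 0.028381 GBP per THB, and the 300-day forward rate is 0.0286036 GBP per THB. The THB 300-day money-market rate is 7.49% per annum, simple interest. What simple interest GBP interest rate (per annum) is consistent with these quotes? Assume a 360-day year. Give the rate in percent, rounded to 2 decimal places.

8.49%

T = 300/360 years.
F/S = 0.0286036/0.028381 = 1.0078433 = (growth of GBP) / (growth of THB).
THB growth factor: 1 + 0.0749×300/360 = 1.0624167.
So the GBP growth factor = 1.0707496.
(1.0707496 − 1)/T = 0.084900, i.e. 8.49%.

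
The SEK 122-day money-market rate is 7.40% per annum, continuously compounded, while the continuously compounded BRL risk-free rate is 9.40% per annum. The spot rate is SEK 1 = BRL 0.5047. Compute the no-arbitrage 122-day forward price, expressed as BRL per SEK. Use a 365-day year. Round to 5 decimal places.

0.50809

T = 122/365 years.
BRL accumulates by e^(0.0940×122/365) = 1.031918.
SEK growth factor: e^(0.0740×122/365) = 1.0250427.
So F = 0.5047 × 1.031918 / 1.0250427 = 0.5080852 (BRL/SEK).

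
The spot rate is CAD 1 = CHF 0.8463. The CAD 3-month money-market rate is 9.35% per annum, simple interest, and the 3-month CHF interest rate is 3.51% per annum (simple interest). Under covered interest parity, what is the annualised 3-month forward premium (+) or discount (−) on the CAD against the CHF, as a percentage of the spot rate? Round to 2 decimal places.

-5.71%

T = 3/12 years.
F = S · g_CHF/g_CAD = 0.8463 × 1.008775/1.023375 = 0.8342262.
Annualised premium = (F − S)/S × (1/T) = (0.8342262 − 0.8463)/0.8463 ÷ (3/12) = -5.71%.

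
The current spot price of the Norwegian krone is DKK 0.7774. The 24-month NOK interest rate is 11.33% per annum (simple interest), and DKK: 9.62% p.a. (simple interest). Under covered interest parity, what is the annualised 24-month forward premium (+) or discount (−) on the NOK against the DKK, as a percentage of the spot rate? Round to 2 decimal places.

T = 2 years.
No-arbitrage forward: 0.7774 × 1.192400 / 1.226600 = 0.7557246 DKK/NOK.
Annualised premium = (F − S)/S × (1/T) = (0.7557246 − 0.7774)/0.7774 ÷ 2 = -1.39%.

-1.39%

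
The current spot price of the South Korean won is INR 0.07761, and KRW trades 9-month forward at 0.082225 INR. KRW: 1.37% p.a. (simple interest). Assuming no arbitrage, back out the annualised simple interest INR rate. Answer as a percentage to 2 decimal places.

T = 9/12 years.
F/S = 0.082225/0.07761 = 1.0594640 = (growth of INR) / (growth of KRW).
KRW growth factor: 1 + 0.0137×9/12 = 1.010275.
So the INR growth factor = 1.070350.
(1.070350 − 1)/T = 0.093800, i.e. 9.38%.

9.38%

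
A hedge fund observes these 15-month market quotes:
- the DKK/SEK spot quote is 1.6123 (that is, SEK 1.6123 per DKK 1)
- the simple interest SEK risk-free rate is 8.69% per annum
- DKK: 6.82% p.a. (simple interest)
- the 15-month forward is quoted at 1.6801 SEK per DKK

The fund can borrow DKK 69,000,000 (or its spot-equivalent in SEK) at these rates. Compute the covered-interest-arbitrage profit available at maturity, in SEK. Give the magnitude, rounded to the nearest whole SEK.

SEK 2,476,578

T = 15/12 years.
Invest the DKK and cover forward: 69,000,000 × 1.085250 × 1.6801 = SEK 125,809,668.23.
Convert at spot and invest in SEK: 69,000,000 × 1.6123 × 1.108625 = SEK 123,333,090.04.
The quoted forward overvalues DKK, so borrow SEK, buy DKK at spot, deposit the DKK at 6.82%, and sell the proceeds forward at 1.6801.
The gap between the two covered legs is SEK 2,476,578.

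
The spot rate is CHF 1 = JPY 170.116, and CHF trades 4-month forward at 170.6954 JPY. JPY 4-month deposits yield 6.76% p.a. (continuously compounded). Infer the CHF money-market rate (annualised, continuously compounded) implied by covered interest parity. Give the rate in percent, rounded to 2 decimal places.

T = 4/12 years.
F/S = 170.6954/170.116 = 1.0034059 = (growth of JPY) / (growth of CHF).
JPY growth factor: e^(0.0676×4/12) = 1.0227891.
That pins the CHF growth at 1.0193174.
r = ln(1.0193174)/(4/12) = 0.057400 → 5.74%.

5.74%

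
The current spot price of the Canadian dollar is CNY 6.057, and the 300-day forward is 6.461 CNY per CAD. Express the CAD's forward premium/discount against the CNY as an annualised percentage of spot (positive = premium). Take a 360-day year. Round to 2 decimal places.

+8.00%

T = 300/360 years.
Period premium: (6.461 − 6.057)/6.057 = 0.0666997.
Annualise by dividing by T: 0.0666997 / (300/360) = 0.080040 → 8.00%.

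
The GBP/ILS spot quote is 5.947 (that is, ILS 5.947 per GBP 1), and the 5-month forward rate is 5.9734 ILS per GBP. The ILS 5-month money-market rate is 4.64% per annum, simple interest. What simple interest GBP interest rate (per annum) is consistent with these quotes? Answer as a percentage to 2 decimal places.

3.56%

T = 5/12 years.
F/S = 5.9734/5.947 = 1.0044392 = (growth of ILS) / (growth of GBP).
ILS growth factor: 1 + 0.0464×5/12 = 1.0193333.
That pins the GBP growth at 1.0148283.
r = (1.0148283 − 1)/(5/12) = 0.035588 → 3.56%.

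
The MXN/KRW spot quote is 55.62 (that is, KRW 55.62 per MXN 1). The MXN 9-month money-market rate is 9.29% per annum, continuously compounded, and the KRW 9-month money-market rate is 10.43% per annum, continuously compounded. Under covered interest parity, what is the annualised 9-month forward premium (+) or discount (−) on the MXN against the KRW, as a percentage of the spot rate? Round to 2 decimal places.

+1.14%

T = 9/12 years.
No-arbitrage forward: 55.62 × 1.0813659 / 1.0721597 = 56.09759 KRW/MXN.
(F − S)/S ÷ T = (56.09759 − 55.62)/55.62/(9/12) = 0.011449 → 1.14%.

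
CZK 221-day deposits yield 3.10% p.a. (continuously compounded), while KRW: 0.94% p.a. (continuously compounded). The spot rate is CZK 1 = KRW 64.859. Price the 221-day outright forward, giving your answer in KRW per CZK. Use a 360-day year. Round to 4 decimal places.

T = 221/360 years.
KRW accumulates by e^(0.0094×221/360) = 1.00578724.
CZK accumulates by e^(0.0310×221/360) = 1.01921279.
Forward (KRW per CZK) = 64.859 × 1.00578724 / 1.01921279 = 64.004647.

64.0046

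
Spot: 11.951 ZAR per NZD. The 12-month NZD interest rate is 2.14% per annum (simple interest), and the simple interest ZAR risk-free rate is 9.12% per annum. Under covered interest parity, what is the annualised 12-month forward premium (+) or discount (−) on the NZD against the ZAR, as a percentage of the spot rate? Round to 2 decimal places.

T = 1 year.
No-arbitrage forward: 11.951 × 1.091200 / 1.021400 = 12.767702 ZAR/NZD.
Annualised premium = (F − S)/S × (1/T) = (12.767702 − 11.951)/11.951 ÷ 1 = 6.83%.

+6.83%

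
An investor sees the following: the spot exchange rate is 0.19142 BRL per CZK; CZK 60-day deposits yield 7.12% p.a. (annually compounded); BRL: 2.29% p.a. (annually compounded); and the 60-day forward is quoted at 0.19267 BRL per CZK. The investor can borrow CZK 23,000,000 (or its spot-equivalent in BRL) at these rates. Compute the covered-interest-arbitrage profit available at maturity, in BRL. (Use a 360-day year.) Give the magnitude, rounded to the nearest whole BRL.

T = 60/360 years.
Keep in CZK, deliver into the forward: 23,000,000·1.011529207·0.19267 = BRL 4,482,500.64.
Swap to BRL now, deposit: 23,000,000·0.19142·1.003780751 = BRL 4,419,305.36.
The quoted forward overvalues CZK, so borrow BRL, buy CZK at spot, deposit the CZK at 7.12%, and sell the proceeds forward at 0.19267.
Profit = 4,482,500.64 − 4,419,305.36 = BRL 63,195.

BRL 63,195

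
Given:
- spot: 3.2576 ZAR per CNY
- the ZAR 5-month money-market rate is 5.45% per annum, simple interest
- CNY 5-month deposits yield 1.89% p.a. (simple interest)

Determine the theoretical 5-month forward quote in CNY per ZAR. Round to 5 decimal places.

T = 5/12 years.
ZAR accumulates by 1 + 0.0545×5/12 = 1.0227083.
CNY growth factor: 1 + 0.0189×5/12 = 1.007875.
So F = 3.2576 × 1.0227083 / 1.007875 = 3.305543 (ZAR/CNY).
Invert for CNY per ZAR: 1 / 3.305543 = 0.30252.

0.30252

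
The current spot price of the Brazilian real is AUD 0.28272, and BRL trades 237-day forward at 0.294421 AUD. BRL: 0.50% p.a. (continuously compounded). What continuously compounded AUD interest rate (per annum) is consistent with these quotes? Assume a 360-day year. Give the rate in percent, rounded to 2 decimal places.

6.66%

T = 237/360 years.
CIP gives F = S · g_AUD/g_BRL, so g_AUD/g_BRL = 0.294421/0.28272 = 1.0413872.
The BRL side grows by e^(0.0050×237/360) = 1.0032971.
That pins the AUD growth at 1.0448208.
Take logs: ln 1.0448208 / (237/360) = 0.066601, so 6.66%.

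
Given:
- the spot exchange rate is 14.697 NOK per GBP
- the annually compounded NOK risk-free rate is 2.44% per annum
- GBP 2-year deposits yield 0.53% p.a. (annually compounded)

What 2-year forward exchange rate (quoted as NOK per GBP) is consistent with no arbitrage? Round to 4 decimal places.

15.2608

T = 2 years.
NOK growth factor: (1 + 0.0244)^2 = 1.04939536.
GBP growth factor: (1 + 0.0053)^2 = 1.01062809.
CIP: F = S · (grow NOK)/(grow GBP) = 14.697 × 1.04939536/1.01062809 = 15.260771 NOK per GBP.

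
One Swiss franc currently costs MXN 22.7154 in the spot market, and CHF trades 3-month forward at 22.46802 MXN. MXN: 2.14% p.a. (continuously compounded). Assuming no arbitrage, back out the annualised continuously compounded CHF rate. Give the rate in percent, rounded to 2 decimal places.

T = 3/12 years.
F/S = 22.46802/22.7154 = 0.9891096 = (growth of MXN) / (growth of CHF).
MXN growth factor: e^(0.0214×3/12) = 1.0053643.
That pins the CHF growth at 1.0164337.
r = ln(1.0164337)/(3/12) = 0.065201 → 6.52%.

6.52%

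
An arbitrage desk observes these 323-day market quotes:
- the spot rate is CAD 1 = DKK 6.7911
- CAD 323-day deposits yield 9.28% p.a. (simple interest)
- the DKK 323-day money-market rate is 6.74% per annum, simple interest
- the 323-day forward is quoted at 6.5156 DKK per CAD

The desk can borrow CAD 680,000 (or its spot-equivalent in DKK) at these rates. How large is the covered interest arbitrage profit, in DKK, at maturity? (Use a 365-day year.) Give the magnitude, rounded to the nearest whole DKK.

DKK 98,926

T = 323/365 years.
Route A — deposit CAD, sell forward: 680,000 × 1.082121644 × 6.5156 = DKK 4,794,456.81.
Route B — convert at spot, deposit DKK: 680,000 × 6.7911 × 1.059644384 = DKK 4,893,382.66.
The quoted forward undervalues CAD, so borrow CAD, convert to DKK at spot, deposit the DKK at 6.74%, and buy CAD forward at 6.5156 to cover the loan.
Arbitrage profit = |4,794,456.81 − 4,893,382.66| = DKK 98,926.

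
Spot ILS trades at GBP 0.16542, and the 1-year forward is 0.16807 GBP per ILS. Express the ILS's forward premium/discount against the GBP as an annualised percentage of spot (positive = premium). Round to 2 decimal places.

+1.60%

T = 1 year.
Period premium: (0.16807 − 0.16542)/0.16542 = 0.0160198.
×(1/T) gives 1.60% p.a.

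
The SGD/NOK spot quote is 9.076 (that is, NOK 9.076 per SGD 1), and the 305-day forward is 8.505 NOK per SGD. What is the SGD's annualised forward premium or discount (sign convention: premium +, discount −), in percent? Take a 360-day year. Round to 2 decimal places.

T = 305/360 years.
Period premium: (8.505 − 9.076)/9.076 = -0.0629132.
Annualise by dividing by T: -0.0629132 / (305/360) = -0.074258 → -7.43%.

-7.43%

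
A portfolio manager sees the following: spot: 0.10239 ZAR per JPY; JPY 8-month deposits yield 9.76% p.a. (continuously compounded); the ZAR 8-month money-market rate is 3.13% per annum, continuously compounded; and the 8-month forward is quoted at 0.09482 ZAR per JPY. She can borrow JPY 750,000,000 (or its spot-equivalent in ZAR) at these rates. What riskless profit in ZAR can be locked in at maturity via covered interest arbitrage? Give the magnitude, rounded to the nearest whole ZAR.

T = 8/12 years.
Invest the JPY and cover forward: 750,000,000 × 1.0672301707 × 0.09482 = ZAR 75,896,073.59.
Convert at spot and invest in ZAR: 750,000,000 × 0.10239 × 1.0210858978 = ZAR 78,411,738.81.
The quoted forward undervalues JPY, so borrow JPY, convert to ZAR at spot, deposit the ZAR at 3.13%, and buy JPY forward at 0.09482 to cover the loan.
The gap between the two covered legs is ZAR 2,515,665.

ZAR 2,515,665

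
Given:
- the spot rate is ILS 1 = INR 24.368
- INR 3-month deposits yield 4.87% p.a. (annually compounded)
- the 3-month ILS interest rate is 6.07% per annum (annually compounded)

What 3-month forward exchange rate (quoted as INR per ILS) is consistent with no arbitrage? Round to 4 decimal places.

T = 3/12 years.
INR growth factor: (1 + 0.0487)^(3/12) = 1.01195877.
ILS growth factor: (1 + 0.0607)^(3/12) = 1.01484132.
So F = 24.368 × 1.01195877 / 1.01484132 = 24.298785 (INR/ILS).

24.2988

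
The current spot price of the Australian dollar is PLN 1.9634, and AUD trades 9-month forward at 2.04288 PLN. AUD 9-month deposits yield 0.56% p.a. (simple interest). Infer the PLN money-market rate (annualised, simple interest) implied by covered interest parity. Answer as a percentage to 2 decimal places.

5.98%

T = 9/12 years.
CIP gives F = S · g_PLN/g_AUD, so g_PLN/g_AUD = 2.04288/1.9634 = 1.0404808.
The AUD side grows by 1 + 0.0056×9/12 = 1.004200.
That pins the PLN growth at 1.0448508.
r = (1.0448508 − 1)/(9/12) = 0.059801 → 5.98%.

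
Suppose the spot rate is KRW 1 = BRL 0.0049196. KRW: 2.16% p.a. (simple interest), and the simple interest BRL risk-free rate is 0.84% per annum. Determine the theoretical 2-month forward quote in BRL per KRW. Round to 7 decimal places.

0.0049088

T = 2/12 years.
BRL accumulates by 1 + 0.0084×2/12 = 1.001400.
KRW accumulates by 1 + 0.0216×2/12 = 1.003600.
CIP: F = S · (grow BRL)/(grow KRW) = 0.0049196 × 1.001400/1.003600 = 0.004908816 BRL per KRW.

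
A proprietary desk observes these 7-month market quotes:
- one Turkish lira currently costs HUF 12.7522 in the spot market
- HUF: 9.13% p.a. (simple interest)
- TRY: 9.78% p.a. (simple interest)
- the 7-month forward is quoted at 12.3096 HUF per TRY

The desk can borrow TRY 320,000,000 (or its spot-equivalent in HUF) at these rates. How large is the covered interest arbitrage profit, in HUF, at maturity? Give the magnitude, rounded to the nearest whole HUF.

HUF 134,239,436

T = 7/12 years.
Invest the TRY and cover forward: 320,000,000 × 1.057050 × 12.3096 = HUF 4,163,796,057.60.
Convert at spot and invest in HUF: 320,000,000 × 12.7522 × 1.053258333333 = HUF 4,298,035,493.87.
The quoted forward undervalues TRY, so borrow TRY, convert to HUF at spot, deposit the HUF at 9.13%, and buy TRY forward at 12.3096 to cover the loan.
The gap between the two covered legs is HUF 134,239,436.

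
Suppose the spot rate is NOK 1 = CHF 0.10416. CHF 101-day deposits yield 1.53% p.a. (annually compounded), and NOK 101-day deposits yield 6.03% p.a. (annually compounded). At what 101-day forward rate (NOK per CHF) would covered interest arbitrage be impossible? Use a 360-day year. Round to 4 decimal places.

T = 101/360 years.
CHF growth factor: (1 + 0.0153)^(101/360) = 1.0042691.
Growth of 1 NOK over T: (1 + 0.0603)^(101/360) = 1.0165627.
Forward (CHF per NOK) = 0.10416 × 1.0042691 / 1.0165627 = 0.1029004.
Invert for NOK per CHF: 1 / 0.1029004 = 9.7181.

9.7181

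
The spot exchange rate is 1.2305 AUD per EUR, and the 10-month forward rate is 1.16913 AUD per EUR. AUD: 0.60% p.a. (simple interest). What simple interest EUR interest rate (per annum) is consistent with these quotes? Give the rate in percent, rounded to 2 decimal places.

T = 10/12 years.
CIP gives F = S · g_AUD/g_EUR, so g_AUD/g_EUR = 1.16913/1.2305 = 0.9501260.
The AUD side grows by 1 + 0.0060×10/12 = 1.005000.
So the EUR growth factor = 1.0577544.
(1.0577544 − 1)/T = 0.069305, i.e. 6.93%.

6.93%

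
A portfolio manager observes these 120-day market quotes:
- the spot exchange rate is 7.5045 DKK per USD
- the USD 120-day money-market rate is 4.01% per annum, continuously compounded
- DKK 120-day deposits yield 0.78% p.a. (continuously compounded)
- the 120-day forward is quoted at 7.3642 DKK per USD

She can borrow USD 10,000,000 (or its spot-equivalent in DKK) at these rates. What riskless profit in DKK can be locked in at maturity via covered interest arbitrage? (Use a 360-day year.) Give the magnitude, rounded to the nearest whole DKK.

T = 120/360 years.
Route A — deposit USD, sell forward: 10,000,000 × 1.0134563999 × 7.3642 = DKK 74,632,956.20.
Route B — convert at spot, deposit DKK: 10,000,000 × 7.5045 × 1.0026033829 = DKK 75,240,370.87.
The quoted forward undervalues USD, so borrow USD, convert to DKK at spot, deposit the DKK at 0.78%, and buy USD forward at 7.3642 to cover the loan.
Arbitrage profit = |74,632,956.20 − 75,240,370.87| = DKK 607,415.

DKK 607,415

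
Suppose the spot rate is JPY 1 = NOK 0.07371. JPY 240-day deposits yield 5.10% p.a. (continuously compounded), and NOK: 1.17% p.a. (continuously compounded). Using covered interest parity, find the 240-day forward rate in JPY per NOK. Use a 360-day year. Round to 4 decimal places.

13.9268

T = 240/360 years.
NOK growth factor: e^(0.0117×240/360) = 1.0078305.
Growth of 1 JPY over T: e^(0.0510×240/360) = 1.03458461.
So F = 0.07371 × 1.0078305 / 1.03458461 = 0.071803877 (NOK/JPY).
Invert for JPY per NOK: 1 / 0.071803877 = 13.9268.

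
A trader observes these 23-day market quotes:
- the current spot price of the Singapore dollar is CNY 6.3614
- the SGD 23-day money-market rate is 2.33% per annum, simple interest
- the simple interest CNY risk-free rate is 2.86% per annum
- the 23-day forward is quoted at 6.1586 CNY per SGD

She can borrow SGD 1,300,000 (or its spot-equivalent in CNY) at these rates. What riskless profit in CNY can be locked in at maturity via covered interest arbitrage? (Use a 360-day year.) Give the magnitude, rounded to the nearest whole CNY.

CNY 266,833

T = 23/360 years.
Keep in SGD, deliver into the forward: 1,300,000·1.001488611·6.1586 = CNY 8,018,098.09.
Swap to CNY now, deposit: 1,300,000·6.3614·1.001827222 = CNY 8,284,930.80.
The quoted forward undervalues SGD, so borrow SGD, convert to CNY at spot, deposit the CNY at 2.86%, and buy SGD forward at 6.1586 to cover the loan.
Arbitrage profit = |8,018,098.09 − 8,284,930.80| = CNY 266,833.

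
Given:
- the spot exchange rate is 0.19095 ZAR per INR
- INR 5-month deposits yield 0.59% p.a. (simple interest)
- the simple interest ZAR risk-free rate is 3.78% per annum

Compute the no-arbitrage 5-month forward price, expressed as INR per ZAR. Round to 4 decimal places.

5.1684

T = 5/12 years.
ZAR growth factor: 1 + 0.0378×5/12 = 1.015750.
INR accumulates by 1 + 0.0059×5/12 = 1.0024583.
CIP: F = S · (grow ZAR)/(grow INR) = 0.19095 × 1.015750/1.0024583 = 0.1934818 ZAR per INR.
Invert for INR per ZAR: 1 / 0.1934818 = 5.1684.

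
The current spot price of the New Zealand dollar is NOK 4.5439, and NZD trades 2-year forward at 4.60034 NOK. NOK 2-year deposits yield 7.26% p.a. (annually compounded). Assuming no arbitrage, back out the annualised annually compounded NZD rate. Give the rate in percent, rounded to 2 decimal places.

6.60%

T = 2 years.
CIP gives F = S · g_NOK/g_NZD, so g_NOK/g_NZD = 4.60034/4.5439 = 1.0124210.
The NOK side grows by (1 + 0.0726)^2 = 1.1504708.
Hence g_NZD = 1.1363561.
r = 1.1363561^(1/2) − 1 = 0.066000 → 6.60%.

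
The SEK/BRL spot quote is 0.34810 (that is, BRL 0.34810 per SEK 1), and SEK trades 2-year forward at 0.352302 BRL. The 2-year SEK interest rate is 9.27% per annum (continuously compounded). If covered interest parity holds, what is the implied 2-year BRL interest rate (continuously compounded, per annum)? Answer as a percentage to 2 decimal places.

T = 2 years.
F/S = 0.352302/0.3481 = 1.0120712 = (growth of BRL) / (growth of SEK).
SEK growth factor: e^(0.0927×2) = 1.2036998.
So the BRL growth factor = 1.2182299.
r = ln(1.2182299)/2 = 0.098699 → 9.87%.

9.87%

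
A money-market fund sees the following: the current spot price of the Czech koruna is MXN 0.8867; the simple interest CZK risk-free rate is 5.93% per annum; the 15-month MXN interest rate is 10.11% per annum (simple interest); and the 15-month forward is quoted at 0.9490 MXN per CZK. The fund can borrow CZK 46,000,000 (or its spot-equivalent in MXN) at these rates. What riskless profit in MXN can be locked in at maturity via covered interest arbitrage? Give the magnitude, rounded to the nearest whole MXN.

T = 15/12 years.
Invest the CZK and cover forward: 46,000,000 × 1.074125 × 0.9490 = MXN 46,889,852.75.
Convert at spot and invest in MXN: 46,000,000 × 0.8867 × 1.126375 = MXN 45,942,808.78.
The quoted forward overvalues CZK, so borrow MXN, buy CZK at spot, deposit the CZK at 5.93%, and sell the proceeds forward at 0.9490.
Arbitrage profit = |46,889,852.75 − 45,942,808.78| = MXN 947,044.

MXN 947,044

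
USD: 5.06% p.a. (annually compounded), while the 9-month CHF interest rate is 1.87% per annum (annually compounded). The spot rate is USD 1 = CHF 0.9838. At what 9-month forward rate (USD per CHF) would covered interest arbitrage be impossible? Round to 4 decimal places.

1.0402

T = 9/12 years.
CHF growth factor: (1 + 0.0187)^(9/12) = 1.0139925.
Growth of 1 USD over T: (1 + 0.0506)^(9/12) = 1.0377149.
Forward (CHF per USD) = 0.9838 × 1.0139925 / 1.0377149 = 0.9613101.
Quoted the other way: 1/0.9613101 = 1.0402 USD per CHF.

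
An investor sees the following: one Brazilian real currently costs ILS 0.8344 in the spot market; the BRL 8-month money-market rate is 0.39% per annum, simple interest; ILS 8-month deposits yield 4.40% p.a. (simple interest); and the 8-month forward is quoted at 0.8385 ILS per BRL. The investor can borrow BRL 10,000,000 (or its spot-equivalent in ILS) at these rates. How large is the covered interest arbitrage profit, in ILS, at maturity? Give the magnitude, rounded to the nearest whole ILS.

ILS 181,956

T = 8/12 years.
Route A — deposit BRL, sell forward: 10,000,000 × 1.002600 × 0.8385 = ILS 8,406,801.00.
Route B — convert at spot, deposit ILS: 10,000,000 × 0.8344 × 1.029333333 = ILS 8,588,757.33.
The quoted forward undervalues BRL, so borrow BRL, convert to ILS at spot, deposit the ILS at 4.40%, and buy BRL forward at 0.8385 to cover the loan.
Profit = 8,588,757.33 − 8,406,801.00 = ILS 181,956.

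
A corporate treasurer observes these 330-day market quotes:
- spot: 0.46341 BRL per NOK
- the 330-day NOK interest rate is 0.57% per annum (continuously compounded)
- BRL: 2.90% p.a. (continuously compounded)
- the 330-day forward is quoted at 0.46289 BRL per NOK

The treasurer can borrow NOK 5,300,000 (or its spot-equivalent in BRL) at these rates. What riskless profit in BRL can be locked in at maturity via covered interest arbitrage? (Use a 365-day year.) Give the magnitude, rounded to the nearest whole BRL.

BRL 55,328

T = 330/365 years.
Keep in NOK, deliver into the forward: 5,300,000·1.005166726·0.46289 = BRL 2,465,992.62.
Swap to BRL now, deposit: 5,300,000·0.46341·1.026565925 = BRL 2,521,320.85.
The quoted forward undervalues NOK, so borrow NOK, convert to BRL at spot, deposit the BRL at 2.90%, and buy NOK forward at 0.46289 to cover the loan.
Arbitrage profit = |2,465,992.62 − 2,521,320.85| = BRL 55,328.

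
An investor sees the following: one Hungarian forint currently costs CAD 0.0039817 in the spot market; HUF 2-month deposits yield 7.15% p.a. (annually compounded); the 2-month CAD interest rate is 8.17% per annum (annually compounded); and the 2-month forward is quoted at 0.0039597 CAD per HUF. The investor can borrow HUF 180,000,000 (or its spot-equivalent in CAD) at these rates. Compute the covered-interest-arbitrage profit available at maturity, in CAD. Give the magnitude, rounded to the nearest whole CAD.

CAD 5,152

T = 2/12 years.
Keep in HUF, deliver into the forward: 180,000,000·1.01157642·0.0039597 = CAD 720,997.05.
Swap to CAD now, deposit: 180,000,000·0.0039817·1.01317502 = CAD 726,148.62.
The quoted forward undervalues HUF, so borrow HUF, convert to CAD at spot, deposit the CAD at 8.17%, and buy HUF forward at 0.0039597 to cover the loan.
Profit = 726,148.62 − 720,997.05 = CAD 5,152.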